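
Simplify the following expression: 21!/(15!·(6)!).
This is C(21,15) = 54,264.

Answer: 54,264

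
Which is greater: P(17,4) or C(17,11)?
P(17,4)

Solution: P(17,4)=57,120, C(17,11)=12,376.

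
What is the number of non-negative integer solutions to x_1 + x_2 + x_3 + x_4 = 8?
165

Solution: C(8+4-1, 4-1) = 165.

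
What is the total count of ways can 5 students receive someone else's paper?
44

Explanation: Using D(n) = (n-1)[D(n-1) + D(n-2)]:
D(5) = (5-1) × [D(4) + D(3)]
      = 4 × [9 + 2]
      = 4 × 11
      = 44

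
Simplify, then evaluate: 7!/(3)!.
840

Explanation: This equals 7×6×...×4 = 840.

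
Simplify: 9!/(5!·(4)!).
126

Reasoning: This is C(9,5) = 126.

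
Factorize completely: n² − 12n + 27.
(n − 3)(n − 9)

Working:
Seek roots whose sum is 12 and product is 27: (3, 9). So n² − 12n + 27 = (n − 3)(n − 9).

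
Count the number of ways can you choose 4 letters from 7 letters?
35

C(7,4) = 7! / (4! × (7-4)!)
         = 7! / (4! × 3!)
         = 35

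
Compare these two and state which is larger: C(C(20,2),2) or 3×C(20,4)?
C(C(20,2),2)

Solution: C(C(20,2),2)=17,955, 3×C(20,4)=14,535.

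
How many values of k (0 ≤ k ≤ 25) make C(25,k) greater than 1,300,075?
8
Row 25 is unimodal and symmetric about k=25/2. C(25,8)=1,081,575 ≤ 1,300,075; C(25,9)=2,042,975 > 1,300,075; by symmetry C(25,k) > 1,300,075 for k = 9..16. That's 16 - 9 + 1 = 8 values.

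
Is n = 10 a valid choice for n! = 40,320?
No

Explanation: 10! = 10·9! = 10·362,880 = 3,628,800, which does not equal 40,320.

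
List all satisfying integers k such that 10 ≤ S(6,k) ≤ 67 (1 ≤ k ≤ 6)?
2, 4, 5

Reasoning: S(6,1)=1; S(6,2)=31; S(6,3)=90; S(6,4)=65; S(6,5)=15; S(6,6)=1. So valid k = 2, 4, 5.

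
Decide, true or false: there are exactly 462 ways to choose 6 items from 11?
True

C(11,6) = 462.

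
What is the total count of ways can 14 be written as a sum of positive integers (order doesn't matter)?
135

Working:
Pentagonal recurrence p(n) = p(n−1) + p(n−2) − p(n−5) − p(n−7) + …: p(14) = p(13) + p(12) − p(9) − p(7) + p(2) = 101 + 77 − 30 − 15 + 2 = 135.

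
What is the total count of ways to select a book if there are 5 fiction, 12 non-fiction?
By the addition principle: 5 + 12 = 17.
Final answer: 17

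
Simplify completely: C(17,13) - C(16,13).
1,820
C(17,13) - C(16,13) = C(16,12) = 1,820.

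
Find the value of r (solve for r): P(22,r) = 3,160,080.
5

Solution: P(22,r) = 22·21·…·(22−r+1), a product of r factors. Multiplying down from 22: 22 = 22; 22·21 = 462; 22·21·20 = 9,240; 22·21·20·19 = 175,560; 22·21·20·19·18 = 3,160,080 ✓ (5 factors). So r = 5.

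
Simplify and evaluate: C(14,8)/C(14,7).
C(n,k+1)/C(n,k) = (n−k)/(k+1). Here (14−7)/(7+1) = 7/8 = 7/8.

Answer: 7/8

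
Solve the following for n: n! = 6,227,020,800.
13

Explanation: n! is strictly increasing. 11! = 39,916,800, 12! = 479,001,600, 13! = 6,227,020,800 ✓. So n = 13.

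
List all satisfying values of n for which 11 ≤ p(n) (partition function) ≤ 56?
Tabulating p(n) via p(n) = p(n−1) + p(n−2) − p(n−5) − p(n−7) + …: p(5)=7; p(6)=11; p(7)=15; p(8)=22; p(9)=30; p(10)=42; p(11)=56; p(12)=77. So valid n = 6, 7, 8, 9, 10, 11.

Answer: 6, 7, 8, 9, 10, 11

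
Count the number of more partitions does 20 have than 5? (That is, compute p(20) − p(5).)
620

Working:
Pentagonal recurrence p(n) = p(n−1) + p(n−2) − p(n−5) − p(n−7) + …: p(20) = p(19) + p(18) − p(15) − p(13) + p(8) + p(5) = 490 + 385 − 176 − 101 + 22 + 7 = 627.
p(5) = p(4) + p(3) − p(0) = 5 + 3 − 1 = 7.
Difference = 627 − 7 = 620.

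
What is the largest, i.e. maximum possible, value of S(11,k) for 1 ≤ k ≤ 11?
246,730

Working:
Row S(11,k) for k = 1..11 (via S(n,k) = k·S(n−1,k) + S(n−1,k−1)): 1, 1,023, 28,501, 145,750, 246,730, 179,487, 63,987, 11,880, 1,155, 55, 1. The row is unimodal; maximum at k = 5: 246,730.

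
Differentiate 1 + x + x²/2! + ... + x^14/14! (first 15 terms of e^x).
Differentiating term by term gives the first 14 terms of e^x.

Answer: 1 + x + x²/2! + ... + x^13/13!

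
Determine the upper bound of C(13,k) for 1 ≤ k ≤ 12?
1,716
C(13,k) is maximised at the centre of the row: C(13,6) = 1,716.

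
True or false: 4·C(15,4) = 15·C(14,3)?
True

Working:
Absorption identity k·C(n,k) = n·C(n-1,k-1). LHS = 4·1365 = 5,460; RHS = 15·364 = 5,460.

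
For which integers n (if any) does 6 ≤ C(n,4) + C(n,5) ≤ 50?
C(4,4)+C(4,5)=1; C(5,4)+C(5,5)=6; C(6,4)+C(6,5)=21; C(7,4)+C(7,5)=56. So valid n = 5, 6.
Final answer: 5, 6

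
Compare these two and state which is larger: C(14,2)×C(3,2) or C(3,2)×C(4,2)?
C(14,2)×C(3,2)=273, C(3,2)×C(4,2)=18.
Final answer: C(14,2)×C(3,2)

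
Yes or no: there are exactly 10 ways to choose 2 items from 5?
Yes

C(5,2) = 10.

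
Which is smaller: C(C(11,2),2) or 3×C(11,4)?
3×C(11,4)

C(C(11,2),2)=1,485, 3×C(11,4)=990.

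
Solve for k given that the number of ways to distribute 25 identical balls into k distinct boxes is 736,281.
Stars and bars: the count is C(25+k−1, k−1), increasing in k. k=5: C(29,4) = 23,751, k=6: C(30,5) = 142,506, k=7: C(31,6) = 736,281 ✓. So k = 7.
Final answer: 7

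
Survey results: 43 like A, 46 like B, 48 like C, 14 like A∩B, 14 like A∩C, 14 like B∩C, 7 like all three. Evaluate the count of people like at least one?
102

|A∪B∪C| = 43+46+48-14-14-14+7 = 102.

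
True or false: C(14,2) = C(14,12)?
True

Solution: C(14,2) = C(14,14-2) by the symmetry property; both equal 91.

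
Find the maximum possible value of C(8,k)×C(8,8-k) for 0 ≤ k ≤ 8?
C(8,k)·C(8,8-k) = C(8,k)², maximised at the centre k = 4: C(8,4)² = 4,900.
Final answer: 4,900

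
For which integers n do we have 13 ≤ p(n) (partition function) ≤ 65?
7, 8, 9, 10, 11

Solution: Tabulating p(n) via p(n) = p(n−1) + p(n−2) − p(n−5) − p(n−7) + …: p(6)=11; p(7)=15; p(8)=22; p(9)=30; p(10)=42; p(11)=56; p(12)=77. So valid n = 7, 8, 9, 10, 11.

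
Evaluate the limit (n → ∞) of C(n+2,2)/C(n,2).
Both numerator and denominator grow as n^2/2! for large n, so the ratio → 1.

Answer: 1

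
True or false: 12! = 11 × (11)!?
False

Solution: 12! = 12 × 11! = 479,001,600, but 11 × 11! = 439,084,800.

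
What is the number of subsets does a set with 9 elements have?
512
Each element can be included or excluded: 2^9 = 512.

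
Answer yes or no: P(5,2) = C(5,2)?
P(5,2) = 20 but C(5,2) = 10; they differ by a factor of 2! = 2, so the statement does not hold.
Final answer: No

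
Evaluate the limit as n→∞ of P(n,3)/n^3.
1

P(n,3) = n(n-1)(n-2) ≈ n^3 for large n. Limit = 1.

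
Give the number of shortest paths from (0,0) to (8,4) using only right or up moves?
495

Explanation: Choose 8 rights from 12 moves: C(12,8) = 495.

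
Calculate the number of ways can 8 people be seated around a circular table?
5,040
Circular arrangements: (8-1)! = 5,040.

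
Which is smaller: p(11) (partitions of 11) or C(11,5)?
p(11)

Explanation: Pentagonal recurrence p(n) = p(n−1) + p(n−2) − p(n−5) − p(n−7) + …: p(11) = p(10) + p(9) − p(6) − p(4) = 42 + 30 − 11 − 5 = 56; C(11,5) = 462.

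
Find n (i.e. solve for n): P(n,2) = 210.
15

Working:
P(n,2) = n(n−1) is increasing in n; n(n−1) ≈ (n−0.5)^2 = 210 gives n ≈ 15.0. Check: P(13,2) = 156, P(14,2) = 182, P(15,2) = 210 ✓. So n = 15.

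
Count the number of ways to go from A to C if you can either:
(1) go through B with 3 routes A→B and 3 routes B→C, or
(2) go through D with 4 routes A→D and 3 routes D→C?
21
Route via B: 3×3=9. Route via D: 4×3=12. Total: 21.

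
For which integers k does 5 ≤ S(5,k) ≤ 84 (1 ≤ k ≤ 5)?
2, 3, 4
S(5,1)=1; S(5,2)=15; S(5,3)=25; S(5,4)=10; S(5,5)=1. So valid k = 2, 3, 4.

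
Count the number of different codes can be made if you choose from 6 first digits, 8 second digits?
48

Solution: By the multiplication principle: 6 × 8 = 48.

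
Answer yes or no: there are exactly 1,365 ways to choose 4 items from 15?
C(15,4) = 1,365.

Answer: Yes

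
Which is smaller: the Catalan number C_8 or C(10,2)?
C(10,2)

C_8 = C(16,8)/(8+1) = 12,870/9 = 1,430; C(10,2) = 45.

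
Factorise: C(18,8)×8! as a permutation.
P(18,8)
C(18,8)×8! = [18!/(8!(10)!)]×8! = 18!/(10)! = P(18,8) = 1,764,322,560.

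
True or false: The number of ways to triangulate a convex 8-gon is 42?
False
Triangulations of a convex 8-gon are counted by the Catalan number C_6: C_6 = C(12,6)/(6+1) = 924/7 = 132.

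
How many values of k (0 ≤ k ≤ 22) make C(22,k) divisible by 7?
15
Checking C(22,k) mod 7 for k = 0..22: divisible at k = 2, 3, 4, 5, 6, 9, 10, 11, 12, 13, 16, 17, 18, 19, 20. That's 15 values.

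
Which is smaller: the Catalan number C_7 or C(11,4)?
C_7 = C(14,7)/(7+1) = 3,432/8 = 429; C(11,4) = 330.

Answer: C(11,4)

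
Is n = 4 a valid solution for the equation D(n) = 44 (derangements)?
No
D(4) = (4-1)·[D(3) + D(2)] = 3·[2 + 1] = 9, which does not equal 44.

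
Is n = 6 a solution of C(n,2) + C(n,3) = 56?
C(6,2) + C(6,3) = 15 + 20 = 35, which does not equal 56.

Answer: No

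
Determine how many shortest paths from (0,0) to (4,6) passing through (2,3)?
To (2,3): C(5,2)=10. From there: C(5,2)=10. Total: 100.

Answer: 100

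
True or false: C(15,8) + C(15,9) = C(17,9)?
False

Explanation: Pascal's identity gives C(16,9) = 11,440, whereas C(17,9) = 24,310.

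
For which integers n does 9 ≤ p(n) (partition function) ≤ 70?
6, 7, 8, 9, 10, 11

Explanation: Tabulating p(n) via p(n) = p(n−1) + p(n−2) − p(n−5) − p(n−7) + …: p(5)=7; p(6)=11; p(7)=15; p(8)=22; p(9)=30; p(10)=42; p(11)=56; p(12)=77. So valid n = 6, 7, 8, 9, 10, 11.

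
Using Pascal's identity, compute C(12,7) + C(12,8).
1,287
C(12,7) + C(12,8) = C(13,8) = 1,287.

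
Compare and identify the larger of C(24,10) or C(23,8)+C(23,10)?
C(24,10)
C(24,10)=1,961,256; C(23,8)+C(23,10)=490,314+1,144,066=1,634,380.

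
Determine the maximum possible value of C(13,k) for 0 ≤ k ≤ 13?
1,716
Maximum at k = 6 or k = 7: C(13,6) = 1,716.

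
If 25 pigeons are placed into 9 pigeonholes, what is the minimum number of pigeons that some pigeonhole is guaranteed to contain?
3

Working:
Pigeonhole: ⌈25/9⌉ = 3.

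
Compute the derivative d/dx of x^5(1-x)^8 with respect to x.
5x^4(1-x)^8 - 8x^5(1-x)^7

Product rule: 5x^{4}(1-x)^{8} + x^5·(-8)(1-x)^{7}.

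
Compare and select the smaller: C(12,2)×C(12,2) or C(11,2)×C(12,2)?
C(11,2)×C(12,2)

Working:
C(12,2)×C(12,2)=4,356, C(11,2)×C(12,2)=3,630.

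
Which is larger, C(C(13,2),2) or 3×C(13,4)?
C(C(13,2),2)

Reasoning: C(C(13,2),2)=3,003, 3×C(13,4)=2,145.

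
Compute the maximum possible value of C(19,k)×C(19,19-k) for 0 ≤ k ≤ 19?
C(19,k)·C(19,19-k) = C(19,k)², maximised at the centre k = 9: C(19,9)² = 8,533,694,884.
Final answer: 8,533,694,884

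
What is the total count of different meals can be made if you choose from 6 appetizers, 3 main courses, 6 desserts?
108

By the multiplication principle: 6 × 3 × 6 = 108.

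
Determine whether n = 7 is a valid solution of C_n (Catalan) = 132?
No
C_7 = C(14,7)/(7+1) = 3,432/8 = 429, which does not equal 132.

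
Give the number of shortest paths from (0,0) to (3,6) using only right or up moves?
84

Solution: Choose 3 rights from 9 moves: C(9,3) = 84.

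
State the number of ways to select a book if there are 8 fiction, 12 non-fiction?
20

By the addition principle: 8 + 12 = 20.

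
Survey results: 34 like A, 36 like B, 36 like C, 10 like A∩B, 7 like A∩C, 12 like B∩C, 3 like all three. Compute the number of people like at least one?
80

|A∪B∪C| = 34+36+36-10-7-12+3 = 80.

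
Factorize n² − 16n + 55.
Seek roots whose sum is 16 and product is 55: (5, 11). So n² − 16n + 55 = (n − 5)(n − 11).
Final answer: (n − 5)(n − 11)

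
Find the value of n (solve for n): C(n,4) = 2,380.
17

Reasoning: C(n,4) = n(n−1)(n−2)(n−3)/4! is increasing in n, and n(n−1)(n−2)(n−3) = 4!·2,380 = 57,120 ≈ (n−1.5)^4 gives n ≈ 17.0. Check: C(15,4) = 1,365, C(16,4) = 1,820, C(17,4) = 2,380 ✓. So n = 17.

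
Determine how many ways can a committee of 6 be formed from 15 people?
5,005

Solution: C(15,6) = 15! / (6! × (15-6)!)
         = 15! / (6! × 9!)
         = 5,005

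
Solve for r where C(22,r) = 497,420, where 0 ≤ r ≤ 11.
9

Reasoning: C(22,r) is increasing for 0 ≤ r ≤ 11. Stepping up (C(22,r+1) = C(22,r)·(22−r)/(r+1)): C(22,1) = 22, C(22,2) = 231, C(22,3) = 1,540, C(22,4) = 7,315, C(22,5) = 26,334, C(22,6) = 74,613, C(22,7) = 170,544, C(22,8) = 319,770, C(22,9) = 497,420 ✓. So r = 9.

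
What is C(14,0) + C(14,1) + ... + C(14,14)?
16,384

Solution: Sum of binomial coefficients = 2^14 = 16,384.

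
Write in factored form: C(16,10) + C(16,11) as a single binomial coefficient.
C(17,11)

Solution: By Pascal's identity: C(16,10) + C(16,11) = C(17,11) = 12,376.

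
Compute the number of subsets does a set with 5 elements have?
32

Working:
Each element can be included or excluded: 2^5 = 32.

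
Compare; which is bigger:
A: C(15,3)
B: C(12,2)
A

Solution: A=C(15,3)=455, B=C(12,2)=66.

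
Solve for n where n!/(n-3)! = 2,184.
n!/(n-3)! = n×(n-1)×(n-2), a product of 3 consecutive integers ≈ (n−1)^3. 2,184^(1/3) + 1 ≈ 14.0; check n = 14: 14×13×12 = 2,184 ✓. So n = 14.
Final answer: 14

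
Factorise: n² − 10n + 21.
(n − 3)(n − 7)
Seek roots whose sum is 10 and product is 21: (3, 7). So n² − 10n + 21 = (n − 3)(n − 7).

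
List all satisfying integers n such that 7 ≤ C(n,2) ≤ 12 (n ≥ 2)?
5

Reasoning: C(4,2)=6; C(5,2)=10; C(6,2)=15. So valid n = 5.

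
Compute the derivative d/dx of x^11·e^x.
(11x^10 + x^11)e^x

Solution: Product rule: d/dx[x^11]·e^x + x^11·d/dx[e^x] = 11x^{10}e^x + x^11e^x.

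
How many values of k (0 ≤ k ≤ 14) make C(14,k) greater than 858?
Row 14 is unimodal and symmetric about k=14/2. C(14,3)=364 ≤ 858; C(14,4)=1,001 > 858; by symmetry C(14,k) > 858 for k = 4..10. That's 10 - 4 + 1 = 7 values.
Final answer: 7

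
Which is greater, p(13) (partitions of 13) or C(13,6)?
C(13,6)

Pentagonal recurrence p(n) = p(n−1) + p(n−2) − p(n−5) − p(n−7) + …: p(13) = p(12) + p(11) − p(8) − p(6) + p(1) = 77 + 56 − 22 − 11 + 1 = 101; C(13,6) = 1,716.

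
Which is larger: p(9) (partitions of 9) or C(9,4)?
C(9,4)

Working:
Pentagonal recurrence p(n) = p(n−1) + p(n−2) − p(n−5) − p(n−7) + …: p(9) = p(8) + p(7) − p(4) − p(2) = 22 + 15 − 5 − 2 = 30; C(9,4) = 126.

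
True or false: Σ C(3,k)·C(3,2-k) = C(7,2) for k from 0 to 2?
Vandermonde's identity gives C(6,2) = 15; RHS C(7,2) = 21.

Answer: False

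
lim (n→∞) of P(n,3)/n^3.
1

Solution: P(n,3) = n(n-1)(n-2) ≈ n^3 for large n. Limit = 1.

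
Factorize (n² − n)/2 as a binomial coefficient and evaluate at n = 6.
C(n,2); C(6,2) = 15

(n² − n)/2 = n(n−1)/2 = C(n,2). At n = 6: C(6,2) = 15.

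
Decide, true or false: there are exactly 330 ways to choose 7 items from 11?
True

Reasoning: C(11,7) = 330.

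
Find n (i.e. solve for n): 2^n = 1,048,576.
20
1,048,576 = 1,024 × 1,024 = 2^10 × 2^10 = 2^20, so n = 20.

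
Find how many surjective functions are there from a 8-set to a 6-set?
Onto functions = 6! × S(8,6)
First compute S(8,6) via recurrence:
Using the Stirling recurrence: S(n,k) = k·S(n-1,k) + S(n-1,k-1)
S(8,6) = 6·S(7,6) + S(7,5)
         = 6·21 + 140
         = 126 + 140
         = 266
Then: 720 × 266 = 191,520

Answer: 191,520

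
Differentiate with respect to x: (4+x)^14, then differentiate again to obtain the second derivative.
182(4+x)^12

First derivative: 14(4+x)^{13}. Second derivative: 14·13·(4+x)^{12} = 182(4+x)^{12}.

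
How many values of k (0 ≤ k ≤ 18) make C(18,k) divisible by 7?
4
Checking C(18,k) mod 7 for k = 0..18: divisible at k = 5, 6, 12, 13. That's 4 values.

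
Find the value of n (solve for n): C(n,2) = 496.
32

Working:
C(n,2) = n(n−1)/2! is increasing in n, and n(n−1) = 2!·496 = 992 ≈ (n−0.5)^2 gives n ≈ 32.0. Check: C(30,2) = 435, C(31,2) = 465, C(32,2) = 496 ✓. So n = 32.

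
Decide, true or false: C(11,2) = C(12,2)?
False

Explanation: LHS = C(11,2) = 55; RHS = C(12,2) = 66. 55 ≠ 66, so the statement does not hold.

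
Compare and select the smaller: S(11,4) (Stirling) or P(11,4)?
P(11,4)

S(11,4) = 4·S(10,4) + S(10,3) = 4·34,105 + 9,330 = 145,750; P(11,4) = 7,920.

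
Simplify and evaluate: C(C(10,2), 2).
990

Explanation: C(10,2) = 45, then C(45, 2) = 990.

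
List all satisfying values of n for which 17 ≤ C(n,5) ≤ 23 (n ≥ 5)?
7

Working:
C(6,5)=6; C(7,5)=21; C(8,5)=56. So valid n = 7.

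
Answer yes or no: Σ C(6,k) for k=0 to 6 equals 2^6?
Yes

Reasoning: Binomial theorem: Σ C(6,k) = (1+1)^6 = 2^6 = 64; RHS 2^6 = 64.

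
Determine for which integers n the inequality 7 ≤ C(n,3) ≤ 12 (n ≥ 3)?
5
C(4,3)=4; C(5,3)=10; C(6,3)=20. So valid n = 5.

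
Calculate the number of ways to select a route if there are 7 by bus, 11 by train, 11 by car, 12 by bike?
41

By the addition principle: 7 + 11 + 11 + 12 = 41.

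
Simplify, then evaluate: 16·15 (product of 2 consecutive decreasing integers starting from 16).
240

Solution: This is P(16,2) = 16!/(14)! = 240.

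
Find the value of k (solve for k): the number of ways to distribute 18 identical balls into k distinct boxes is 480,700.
8

Solution: Stars and bars: the count is C(18+k−1, k−1), increasing in k. k=6: C(23,5) = 33,649, k=7: C(24,6) = 134,596, k=8: C(25,7) = 480,700 ✓. So k = 8.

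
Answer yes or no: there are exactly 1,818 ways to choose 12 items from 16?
No

Explanation: C(16,12) = 1,820 ≠ 1818.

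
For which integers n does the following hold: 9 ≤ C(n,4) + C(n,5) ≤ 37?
6

Reasoning: C(5,4)+C(5,5)=6; C(6,4)+C(6,5)=21; C(7,4)+C(7,5)=56. So valid n = 6.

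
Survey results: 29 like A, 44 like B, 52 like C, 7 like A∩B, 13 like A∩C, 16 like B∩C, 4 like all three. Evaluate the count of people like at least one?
|A∪B∪C| = 29+44+52-7-13-16+4 = 93.

Answer: 93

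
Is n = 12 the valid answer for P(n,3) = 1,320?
P(12,3) = 12·11·10 = 1,320, which equals 1,320.

Answer: Yes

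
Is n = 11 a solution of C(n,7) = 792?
C(11,7) = 11·10·9·8·7·6·5/7! = 1,663,200/5,040 = 330, which does not equal 792.
Final answer: No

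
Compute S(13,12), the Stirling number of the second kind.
78

Using the Stirling recurrence: S(n,k) = k·S(n-1,k) + S(n-1,k-1)
S(13,12) = 12·S(12,12) + S(12,11)
         = 12·1 + 66
         = 12 + 66
         = 78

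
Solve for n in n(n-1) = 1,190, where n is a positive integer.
35

Solution: n² − n − 1,190 = 0, so n = (1 ± √(1 + 4·1,190))/2 = (1 ± √4,761)/2 = (1 ± 69)/2, i.e. n = 35 or n = -34. Taking the positive root, n = 35 (check: 35×34 = 1,190).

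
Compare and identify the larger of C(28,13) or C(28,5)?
C(28,13)

Solution: C(28,13)=37,442,160, C(28,5)=98,280.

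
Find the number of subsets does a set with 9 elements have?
512

Solution: Each element can be included or excluded: 2^9 = 512.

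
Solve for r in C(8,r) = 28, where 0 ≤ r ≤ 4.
2

Reasoning: C(8,r) is increasing for 0 ≤ r ≤ 4. Stepping up (C(8,r+1) = C(8,r)·(8−r)/(r+1)): C(8,1) = 8, C(8,2) = 28 ✓. So r = 2.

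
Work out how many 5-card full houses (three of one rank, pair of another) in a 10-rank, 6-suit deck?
Triple rank: 10. Triple suits: C(6,3)=20. Pair rank: 9. Pair suits: C(6,2)=15. Total: 27,000.
Final answer: 27,000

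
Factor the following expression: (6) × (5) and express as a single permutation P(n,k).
P(6,2) = 6!/(4)!

Working:
Product of 2 consecutive descending integers starting at 6: P(6,2) = 6!/4! = 30.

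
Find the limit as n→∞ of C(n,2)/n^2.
1/2

Solution: C(n,2) ≈ n^2/2! for large n. Limit = 1/2! = 1/2.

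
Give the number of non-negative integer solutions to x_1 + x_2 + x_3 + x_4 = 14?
680

Working:
C(14+4-1, 4-1) = 680.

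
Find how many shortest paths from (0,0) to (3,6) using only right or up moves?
84

Reasoning: Choose 3 rights from 9 moves: C(9,3) = 84.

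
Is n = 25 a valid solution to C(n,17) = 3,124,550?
No

Working:
C(25,17) = 25·24·23·22·21·20·19·18·17·16·15·14·13·12·11·10·9/17! = 384,702,630,042,931,200,000/355,687,428,096,000 = 1,081,575, which does not equal 3,124,550.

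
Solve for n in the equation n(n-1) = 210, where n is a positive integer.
15

n² − n − 210 = 0, so n = (1 ± √(1 + 4·210))/2 = (1 ± √841)/2 = (1 ± 29)/2, i.e. n = 15 or n = -14. Taking the positive root, n = 15 (check: 15×14 = 210).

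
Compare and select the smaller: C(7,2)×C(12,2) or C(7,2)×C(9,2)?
C(7,2)×C(9,2)

Explanation: C(7,2)×C(12,2)=1,386, C(7,2)×C(9,2)=756.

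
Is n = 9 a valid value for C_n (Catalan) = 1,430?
No

Working:
C_9 = C(18,9)/(9+1) = 48,620/10 = 4,862, which does not equal 1,430.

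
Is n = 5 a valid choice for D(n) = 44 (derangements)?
Yes

Explanation: D(5) = (5-1)·[D(4) + D(3)] = 4·[9 + 2] = 44, which equals 44.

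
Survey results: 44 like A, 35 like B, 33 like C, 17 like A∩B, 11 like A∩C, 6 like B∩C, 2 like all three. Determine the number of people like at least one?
80
|A∪B∪C| = 44+35+33-17-11-6+2 = 80.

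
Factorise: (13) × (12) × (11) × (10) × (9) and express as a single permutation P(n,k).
Product of 5 consecutive descending integers starting at 13: P(13,5) = 13!/8! = 154,440.

Answer: P(13,5) = 13!/(8)!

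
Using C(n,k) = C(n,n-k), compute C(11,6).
462

C(11,6) = C(11,5) = 462.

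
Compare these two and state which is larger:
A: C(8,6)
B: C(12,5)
B

Reasoning: A=C(8,6)=28, B=C(12,5)=792.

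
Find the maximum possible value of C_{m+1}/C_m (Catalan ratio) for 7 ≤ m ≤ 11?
C_{m+1}/C_m = 2(2m+1)/(m+2), which increases with m. Maximum at m = 11: 2·23/13 = 46/13.
Final answer: 46/13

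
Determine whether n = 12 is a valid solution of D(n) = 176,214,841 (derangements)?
Yes

Reasoning: D(12) = (12-1)·[D(11) + D(10)] = 11·[14,684,570 + 1,334,961] = 176,214,841, which equals 176,214,841.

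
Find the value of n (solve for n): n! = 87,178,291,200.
n! is strictly increasing. 12! = 479,001,600, 13! = 6,227,020,800, 14! = 87,178,291,200 ✓. So n = 14.
Final answer: 14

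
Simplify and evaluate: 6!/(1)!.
720

Working:
This equals 6×5×...×2 = 720.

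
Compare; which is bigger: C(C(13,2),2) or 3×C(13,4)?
C(C(13,2),2)

Working:
C(C(13,2),2)=3,003, 3×C(13,4)=2,145.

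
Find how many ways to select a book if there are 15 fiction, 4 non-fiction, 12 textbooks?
31

By the addition principle: 15 + 4 + 12 = 31.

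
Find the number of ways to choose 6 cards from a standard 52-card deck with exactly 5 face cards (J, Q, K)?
12 face cards and 40 non-face cards: C(12,5) × C(40,1) = 792 × 40 = 31,680.
Final answer: 31,680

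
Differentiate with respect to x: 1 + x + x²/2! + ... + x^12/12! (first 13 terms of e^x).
1 + x + x²/2! + ... + x^11/11!
Differentiating term by term gives the first 12 terms of e^x.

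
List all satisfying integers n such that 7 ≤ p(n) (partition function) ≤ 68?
5, 6, 7, 8, 9, 10, 11
Tabulating p(n) via p(n) = p(n−1) + p(n−2) − p(n−5) − p(n−7) + …: p(4)=5; p(5)=7; p(6)=11; p(7)=15; p(8)=22; p(9)=30; p(10)=42; p(11)=56; p(12)=77. So valid n = 5, 6, 7, 8, 9, 10, 11.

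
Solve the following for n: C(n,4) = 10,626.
24

Working:
C(n,4) = n(n−1)(n−2)(n−3)/4! is increasing in n, and n(n−1)(n−2)(n−3) = 4!·10,626 = 255,024 ≈ (n−1.5)^4 gives n ≈ 24.0. Check: C(22,4) = 7,315, C(23,4) = 8,855, C(24,4) = 10,626 ✓. So n = 24.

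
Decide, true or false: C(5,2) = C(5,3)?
Symmetry C(n,k) = C(n,n-k): C(5,2) = 10 and C(5,3) = 10. Both sides agree, so the statement holds.
Final answer: True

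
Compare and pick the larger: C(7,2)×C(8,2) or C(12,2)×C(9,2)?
C(12,2)×C(9,2)

Explanation: C(7,2)×C(8,2)=588, C(12,2)×C(9,2)=2,376.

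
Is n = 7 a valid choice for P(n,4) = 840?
Yes

Explanation: P(7,4) = 7·6·5·4 = 840, which equals 840.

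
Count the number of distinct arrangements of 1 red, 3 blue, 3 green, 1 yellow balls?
1,120

Reasoning: Multinomial: 8!/(1! × 3! × 3! × 1!) = 1,120.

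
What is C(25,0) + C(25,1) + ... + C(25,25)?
33,554,432

Working:
Sum of binomial coefficients = 2^25 = 33,554,432.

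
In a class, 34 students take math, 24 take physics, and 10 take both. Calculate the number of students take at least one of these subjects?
|A∪B| = |A|+|B|-|A∩B| = 34+24-10 = 48.

Answer: 48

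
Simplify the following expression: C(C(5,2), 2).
45

Explanation: C(5,2) = 10, then C(10, 2) = 45.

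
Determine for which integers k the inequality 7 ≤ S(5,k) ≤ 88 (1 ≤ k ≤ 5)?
S(5,1)=1; S(5,2)=15; S(5,3)=25; S(5,4)=10; S(5,5)=1. So valid k = 2, 3, 4.

Answer: 2, 3, 4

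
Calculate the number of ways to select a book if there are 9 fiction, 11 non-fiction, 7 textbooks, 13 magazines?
40

By the addition principle: 9 + 11 + 7 + 13 = 40.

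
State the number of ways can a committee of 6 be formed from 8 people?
28

Reasoning: C(8,6) = 8! / (6! × (8-6)!)
         = 8! / (6! × 2!)
         = 28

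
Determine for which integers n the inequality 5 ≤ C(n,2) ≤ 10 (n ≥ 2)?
C(3,2)=3; C(4,2)=6; C(5,2)=10; C(6,2)=15. So valid n = 4, 5.
Final answer: 4, 5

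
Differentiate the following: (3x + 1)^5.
15(3x + 1)^4

Solution: Chain rule: 5(3x+1)^{4} × 3 = 15(3x+1)^{4}.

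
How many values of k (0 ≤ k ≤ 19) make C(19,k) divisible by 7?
2

Reasoning: Checking C(19,k) mod 7 for k = 0..19: divisible at k = 6, 13. That's 2 values.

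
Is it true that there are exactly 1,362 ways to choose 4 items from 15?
C(15,4) = 1,365 ≠ 1362.

Answer: False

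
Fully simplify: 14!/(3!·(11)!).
364

Reasoning: This is C(14,3) = 364.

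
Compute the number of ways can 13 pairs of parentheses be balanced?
742,900

Working:
Using the Catalan number formula: C_n = C(2n, n) / (n+1)
C_13 = C(26, 13) / (13+1)
     = 10400600 / 14
     = 742,900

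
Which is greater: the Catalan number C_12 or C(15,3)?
C_12

Reasoning: C_12 = C(24,12)/(12+1) = 2,704,156/13 = 208,012; C(15,3) = 455.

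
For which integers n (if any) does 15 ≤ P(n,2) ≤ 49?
5, 6, 7

P(4,2)=12; P(5,2)=20; P(6,2)=30; P(7,2)=42; P(8,2)=56. So valid n = 5, 6, 7.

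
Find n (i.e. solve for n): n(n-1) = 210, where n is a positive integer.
n² − n − 210 = 0, so n = (1 ± √(1 + 4·210))/2 = (1 ± √841)/2 = (1 ± 29)/2, i.e. n = 15 or n = -14. Taking the positive root, n = 15 (check: 15×14 = 210).
Final answer: 15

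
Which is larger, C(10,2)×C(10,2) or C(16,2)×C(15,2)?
C(10,2)×C(10,2)=2,025, C(16,2)×C(15,2)=12,600.

Answer: C(16,2)×C(15,2)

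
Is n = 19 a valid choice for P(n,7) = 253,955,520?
P(19,7) = 19·18·17·16·15·14·13 = 253,955,520, which equals 253,955,520.

Answer: Yes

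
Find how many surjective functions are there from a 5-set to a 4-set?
Onto functions = 4! × S(5,4)
First compute S(5,4) via recurrence:
Using the Stirling recurrence: S(n,k) = k·S(n-1,k) + S(n-1,k-1)
S(5,4) = 4·S(4,4) + S(4,3)
         = 4·1 + 6
         = 4 + 6
         = 10
Then: 24 × 10 = 240
Final answer: 240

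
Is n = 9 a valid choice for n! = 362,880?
Yes

Working:
9! = 9·8! = 9·40,320 = 362,880, which equals 362,880.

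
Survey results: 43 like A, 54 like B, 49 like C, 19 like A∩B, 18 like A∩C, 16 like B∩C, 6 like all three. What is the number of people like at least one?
99

|A∪B∪C| = 43+54+49-19-18-16+6 = 99.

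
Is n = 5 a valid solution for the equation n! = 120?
5! = 5·4! = 5·24 = 120, which equals 120.
Final answer: Yes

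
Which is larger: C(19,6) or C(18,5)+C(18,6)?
Equal

Working:
By Pascal's identity: C(19,6) = C(18,5)+C(18,6) = 27,132. Equal.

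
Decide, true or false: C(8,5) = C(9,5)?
LHS = C(8,5) = 56; RHS = C(9,5) = 126. 56 ≠ 126, so the statement does not hold.
Final answer: False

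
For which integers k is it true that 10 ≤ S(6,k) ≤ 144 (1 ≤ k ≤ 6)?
S(6,1)=1; S(6,2)=31; S(6,3)=90; S(6,4)=65; S(6,5)=15; S(6,6)=1. So valid k = 2, 3, 4, 5.
Final answer: 2, 3, 4, 5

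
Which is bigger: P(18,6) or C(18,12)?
P(18,6)

P(18,6)=13,366,080, C(18,12)=18,564.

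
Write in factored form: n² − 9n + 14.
Seek roots whose sum is 9 and product is 14: (2, 7). So n² − 9n + 14 = (n − 2)(n − 7).

Answer: (n − 2)(n − 7)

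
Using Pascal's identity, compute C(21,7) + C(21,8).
319,770

C(21,7) + C(21,8) = C(22,8) = 319,770.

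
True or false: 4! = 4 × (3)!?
True

Working:
By definition n! = n × (n-1)!, so 4! = 4 × 3!.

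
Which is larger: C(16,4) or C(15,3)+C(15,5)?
C(16,4)=1,820; C(15,3)+C(15,5)=455+3,003=3,458.

Answer: C(15,3)+C(15,5)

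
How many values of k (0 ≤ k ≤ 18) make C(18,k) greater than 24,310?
5

Solution: Row 18 is unimodal and symmetric about k=18/2. C(18,6)=18,564 ≤ 24,310; C(18,7)=31,824 > 24,310; by symmetry C(18,k) > 24,310 for k = 7..11. That's 11 - 7 + 1 = 5 values.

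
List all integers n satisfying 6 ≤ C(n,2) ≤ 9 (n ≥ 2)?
C(3,2)=3; C(4,2)=6; C(5,2)=10. So valid n = 4.
Final answer: 4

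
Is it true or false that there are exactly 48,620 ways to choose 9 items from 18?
True

Working:
C(18,9) = 48,620.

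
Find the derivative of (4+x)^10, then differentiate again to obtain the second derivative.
90(4+x)^8
First derivative: 10(4+x)^{9}. Second derivative: 10·9·(4+x)^{8} = 90(4+x)^{8}.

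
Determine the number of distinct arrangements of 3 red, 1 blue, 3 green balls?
Multinomial: 7!/(3! × 1! × 3!) = 140.

Answer: 140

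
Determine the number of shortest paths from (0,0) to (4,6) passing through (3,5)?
112

Solution: To (3,5): C(8,3)=56. From there: C(2,1)=2. Total: 112.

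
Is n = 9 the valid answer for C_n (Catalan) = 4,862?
C_9 = C(18,9)/(9+1) = 48,620/10 = 4,862, which equals 4,862.
Final answer: Yes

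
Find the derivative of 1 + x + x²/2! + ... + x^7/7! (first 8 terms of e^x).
1 + x + x²/2! + ... + x^6/6!

Reasoning: Differentiating term by term gives the first 7 terms of e^x.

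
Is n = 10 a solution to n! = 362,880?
No

Explanation: 10! = 10·9! = 10·362,880 = 3,628,800, which does not equal 362,880.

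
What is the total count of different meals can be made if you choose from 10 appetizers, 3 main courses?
30

Working:
By the multiplication principle: 10 × 3 = 30.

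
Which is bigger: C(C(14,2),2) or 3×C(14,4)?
C(C(14,2),2)

Reasoning: C(C(14,2),2)=4,095, 3×C(14,4)=3,003.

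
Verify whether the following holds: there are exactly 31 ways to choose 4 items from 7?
False

Reasoning: C(7,4) = 35 ≠ 31.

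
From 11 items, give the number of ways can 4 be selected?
330
C(11,4) = 11! / (4! × (11-4)!)
         = 11! / (4! × 7!)
         = 330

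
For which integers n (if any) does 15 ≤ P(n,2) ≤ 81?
5, 6, 7, 8, 9

Explanation: P(4,2)=12; P(5,2)=20; P(6,2)=30; P(7,2)=42; P(8,2)=56; P(9,2)=72; P(10,2)=90. So valid n = 5, 6, 7, 8, 9.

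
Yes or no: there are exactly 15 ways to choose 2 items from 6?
Yes

Solution: C(6,2) = 15.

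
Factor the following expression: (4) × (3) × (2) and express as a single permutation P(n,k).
P(4,3) = 4!/(1)!

Solution: Product of 3 consecutive descending integers starting at 4: P(4,3) = 4!/1! = 24.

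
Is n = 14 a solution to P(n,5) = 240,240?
Yes

Explanation: P(14,5) = 14·13·12·11·10 = 240,240, which equals 240,240.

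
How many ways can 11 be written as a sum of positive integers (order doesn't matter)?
56

Pentagonal recurrence p(n) = p(n−1) + p(n−2) − p(n−5) − p(n−7) + …: p(11) = p(10) + p(9) − p(6) − p(4) = 42 + 30 − 11 − 5 = 56.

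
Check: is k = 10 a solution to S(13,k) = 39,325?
Yes
S(13,10) = 10·S(12,10) + S(12,9) = 10·1,705 + 22,275 = 39,325, which equals 39,325.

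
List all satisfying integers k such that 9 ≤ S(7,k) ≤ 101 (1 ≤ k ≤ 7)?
2, 6
S(7,1)=1; S(7,2)=63; S(7,3)=301; S(7,4)=350; S(7,5)=140; S(7,6)=21; S(7,7)=1. So valid k = 2, 6.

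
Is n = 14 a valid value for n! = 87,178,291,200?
Yes
14! = 14·13! = 14·6,227,020,800 = 87,178,291,200, which equals 87,178,291,200.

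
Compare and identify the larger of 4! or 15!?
15!

Reasoning: 4!=24, 15!=1,307,674,368,000. 15! > 4!.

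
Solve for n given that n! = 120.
n! is strictly increasing. 3! = 6, 4! = 24, 5! = 120 ✓. So n = 5.
Final answer: 5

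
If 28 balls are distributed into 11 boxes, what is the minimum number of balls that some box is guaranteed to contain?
3

Working:
Pigeonhole: ⌈28/11⌉ = 3.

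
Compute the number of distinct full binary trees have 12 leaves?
58,786

Explanation: Using the Catalan number formula: C_n = C(2n, n) / (n+1)
C_11 = C(22, 11) / (11+1)
     = 705432 / 12
     = 58,786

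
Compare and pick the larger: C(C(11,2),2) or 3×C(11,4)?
C(C(11,2),2)=1,485, 3×C(11,4)=990.

Answer: C(C(11,2),2)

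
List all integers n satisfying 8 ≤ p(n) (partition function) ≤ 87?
6, 7, 8, 9, 10, 11, 12

Reasoning: Tabulating p(n) via p(n) = p(n−1) + p(n−2) − p(n−5) − p(n−7) + …: p(5)=7; p(6)=11; p(7)=15; p(8)=22; p(9)=30; p(10)=42; p(11)=56; p(12)=77; p(13)=101. So valid n = 6, 7, 8, 9, 10, 11, 12.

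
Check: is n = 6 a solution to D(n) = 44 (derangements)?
No

Solution: D(6) = (6-1)·[D(5) + D(4)] = 5·[44 + 9] = 265, which does not equal 44.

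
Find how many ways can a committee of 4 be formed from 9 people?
126

C(9,4) = 9! / (4! × (9-4)!)
         = 9! / (4! × 5!)
         = 126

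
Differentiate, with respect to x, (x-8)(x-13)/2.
(2x - 21)/2

Working:
d/dx[(x-8)(x-13)] = (x-13) + (x-8) = 2x - 21. Dividing by 2 gives (2x - 21)/2.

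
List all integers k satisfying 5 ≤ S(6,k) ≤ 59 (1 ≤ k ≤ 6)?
2, 5

Reasoning: S(6,1)=1; S(6,2)=31; S(6,3)=90; S(6,4)=65; S(6,5)=15; S(6,6)=1. So valid k = 2, 5.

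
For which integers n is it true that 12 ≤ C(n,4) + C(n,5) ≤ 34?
6

Explanation: C(5,4)+C(5,5)=6; C(6,4)+C(6,5)=21; C(7,4)+C(7,5)=56. So valid n = 6.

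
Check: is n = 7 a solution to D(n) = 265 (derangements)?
No

Working:
D(7) = (7-1)·[D(6) + D(5)] = 6·[265 + 44] = 1,854, which does not equal 265.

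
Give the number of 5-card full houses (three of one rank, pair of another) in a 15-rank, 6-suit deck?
63,000

Solution: Triple rank: 15. Triple suits: C(6,3)=20. Pair rank: 14. Pair suits: C(6,2)=15. Total: 63,000.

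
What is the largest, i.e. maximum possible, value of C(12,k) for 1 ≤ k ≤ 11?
C(12,k) is maximised at the centre of the row: C(12,6) = 924.

Answer: 924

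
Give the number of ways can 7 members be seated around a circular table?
720

Solution: Circular arrangements: (7-1)! = 720.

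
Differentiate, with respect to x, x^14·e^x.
Product rule: d/dx[x^14]·e^x + x^14·d/dx[e^x] = 14x^{13}e^x + x^14e^x.

Answer: (14x^13 + x^14)e^x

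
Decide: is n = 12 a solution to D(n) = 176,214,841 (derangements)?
Yes

Explanation: D(12) = (12-1)·[D(11) + D(10)] = 11·[14,684,570 + 1,334,961] = 176,214,841, which equals 176,214,841.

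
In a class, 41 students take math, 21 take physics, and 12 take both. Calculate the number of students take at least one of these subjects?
50

|A∪B| = |A|+|B|-|A∩B| = 41+21-12 = 50.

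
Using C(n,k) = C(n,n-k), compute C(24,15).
1,307,504

Working:
C(24,15) = C(24,9) = 1,307,504.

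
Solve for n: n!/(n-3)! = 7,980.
21

Reasoning: n!/(n-3)! = n×(n-1)×(n-2), a product of 3 consecutive integers ≈ (n−1)^3. 7,980^(1/3) + 1 ≈ 21.0; check n = 21: 21×20×19 = 7,980 ✓. So n = 21.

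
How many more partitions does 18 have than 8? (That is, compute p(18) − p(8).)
363

Explanation: Pentagonal recurrence p(n) = p(n−1) + p(n−2) − p(n−5) − p(n−7) + …: p(18) = p(17) + p(16) − p(13) − p(11) + p(6) + p(3) = 297 + 231 − 101 − 56 + 11 + 3 = 385.
p(8) = p(7) + p(6) − p(3) − p(1) = 15 + 11 − 3 − 1 = 22.
Difference = 385 − 22 = 363.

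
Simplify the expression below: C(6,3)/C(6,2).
C(n,k+1)/C(n,k) = (n−k)/(k+1). Here (6−2)/(2+1) = 4/3 = 4/3.
Final answer: 4/3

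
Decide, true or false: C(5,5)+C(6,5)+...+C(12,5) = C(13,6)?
True

Reasoning: Hockey stick identity gives Σ = C(13,6) = 1,716; RHS C(13,6) = 1,716.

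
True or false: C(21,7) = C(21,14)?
True

C(21,7) = C(21,21-7) by the symmetry property; both equal 116,280.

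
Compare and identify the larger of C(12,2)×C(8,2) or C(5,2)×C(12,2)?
C(12,2)×C(8,2)=1,848, C(5,2)×C(12,2)=660.

Answer: C(12,2)×C(8,2)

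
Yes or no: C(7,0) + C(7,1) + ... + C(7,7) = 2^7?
Yes

Solution: Binomial theorem with x = y = 1: Σ C(7,i) = (1+1)^7 = 2^7 = 128. The statement holds.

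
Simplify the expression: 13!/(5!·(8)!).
1,287

Reasoning: This is C(13,5) = 1,287.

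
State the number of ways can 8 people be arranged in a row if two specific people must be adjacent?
Treat pair as unit: (8-1)! arrangements × 2 internal orders = 10,080.

Answer: 10,080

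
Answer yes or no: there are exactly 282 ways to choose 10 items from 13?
No
C(13,10) = 286 ≠ 282.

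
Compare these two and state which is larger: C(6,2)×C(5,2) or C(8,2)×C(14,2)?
C(8,2)×C(14,2)

Reasoning: C(6,2)×C(5,2)=150, C(8,2)×C(14,2)=2,548.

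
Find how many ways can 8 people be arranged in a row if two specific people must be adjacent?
10,080

Reasoning: Treat pair as unit: (8-1)! arrangements × 2 internal orders = 10,080.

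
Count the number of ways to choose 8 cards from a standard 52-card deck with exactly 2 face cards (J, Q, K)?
253,333,080

Solution: 12 face cards and 40 non-face cards: C(12,2) × C(40,6) = 66 × 3,838,380 = 253,333,080.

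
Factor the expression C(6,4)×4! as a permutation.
P(6,4)

Solution: C(6,4)×4! = [6!/(4!(2)!)]×4! = 6!/(2)! = P(6,4) = 360.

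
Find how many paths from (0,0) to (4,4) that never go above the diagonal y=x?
14

Counted by the Catalan number C_4: C_4 = C(8,4)/(4+1) = 70/5 = 14.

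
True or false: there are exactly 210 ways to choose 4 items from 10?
C(10,4) = 210.

Answer: True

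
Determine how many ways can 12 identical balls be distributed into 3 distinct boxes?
91

Reasoning: C(12+3-1, 3-1) = C(14, 2) = 91.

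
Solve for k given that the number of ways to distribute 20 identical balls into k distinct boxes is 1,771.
Stars and bars: the count is C(20+k−1, k−1), increasing in k. k=2: C(21,1) = 21, k=3: C(22,2) = 231, k=4: C(23,3) = 1,771 ✓. So k = 4.
Final answer: 4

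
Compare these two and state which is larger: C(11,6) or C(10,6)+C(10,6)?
C(11,6)

Explanation: C(11,6)=462; C(10,6)+C(10,6)=210+210=420.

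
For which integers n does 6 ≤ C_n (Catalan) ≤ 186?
4, 5, 6

Working:
C_3=5; C_4=14; C_5=42; C_6=132; C_7=429. So valid n = 4, 5, 6.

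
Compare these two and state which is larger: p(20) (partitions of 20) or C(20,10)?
C(20,10)

Solution: Pentagonal recurrence p(n) = p(n−1) + p(n−2) − p(n−5) − p(n−7) + …: p(20) = p(19) + p(18) − p(15) − p(13) + p(8) + p(5) = 490 + 385 − 176 − 101 + 22 + 7 = 627; C(20,10) = 184,756.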